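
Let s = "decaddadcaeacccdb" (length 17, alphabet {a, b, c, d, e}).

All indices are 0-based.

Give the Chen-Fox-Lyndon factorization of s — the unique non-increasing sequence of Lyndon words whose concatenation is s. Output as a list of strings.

["de", "c", "add", "adcae", "acccdb"]

emit factor 1: 'de' (i=0, period=2)
emit factor 2: 'c' (i=2, period=1)
emit factor 3: 'add' (i=3, period=3)
emit factor 4: 'adcae' (i=6, period=5)
emit factor 5: 'acccdb' (i=11, period=6)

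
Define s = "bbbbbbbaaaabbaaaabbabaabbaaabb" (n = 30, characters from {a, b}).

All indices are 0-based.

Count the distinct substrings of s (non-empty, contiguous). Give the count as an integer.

sorted suffixes:
  #0 SA[0]=7  'aaaabbaaaabbabaabbaaabb'
  #1 SA[1]=13  'aaaabbabaabbaaabb'
  #2 SA[2]=25  'aaabb'
  #3 SA[3]=8  'aaabbaaaabbabaabbaaabb'
  #4 SA[4]=14  'aaabbabaabbaaabb'
  #5 SA[5]=26  'aabb'
  #6 SA[6]=9  'aabbaaaabbabaabbaaabb'
  #7 SA[7]=21  'aabbaaabb'
  #8 SA[8]=15  'aabbabaabbaaabb'
  #9 SA[9]=19  'abaabbaaabb'
  #10 SA[10]=27  'abb'
  #11 SA[11]=10  'abbaaaabbabaabbaaabb'
  #12 SA[12]=22  'abbaaabb'
  #13 SA[13]=16  'abbabaabbaaabb'
  #14 SA[14]=29  'b'
  #15 SA[15]=6  'baaaabbaaaabbabaabbaaabb'
  #16 SA[16]=12  'baaaabbabaabbaaabb'
  #17 SA[17]=24  'baaabb'
  #18 SA[18]=20  'baabbaaabb'
  #19 SA[19]=18  'babaabbaaabb'
  #20 SA[20]=28  'bb'
  #21 SA[21]=5  'bbaaaabbaaaabbabaabbaaabb'
  #22 SA[22]=11  'bbaaaabbabaabbaaabb'
  #23 SA[23]=23  'bbaaabb'
  #24 SA[24]=17  'bbabaabbaaabb'
  #25 SA[25]=4  'bbbaaaabbaaaabbabaabbaaabb'
  #26 SA[26]=3  'bbbbaaaabbaaaabbabaabbaaabb'
  #27 SA[27]=2  'bbbbbaaaabbaaaabbabaabbaaabb'
  #28 SA[28]=1  'bbbbbbaaaabbaaaabbabaabbaaabb'
  #29 SA[29]=0  'bbbbbbbaaaabbaaaabbabaabbaaabb'

SA = [7, 13, 25, 8, 14, 26, 9, 21, 15, 19, 27, 10, 22, 16, 29, 6, 12, 24, 20, 18, 28, 5, 11, 23, 17, 4, 3, 2, 1, 0]
[i] adj suffixes → lcp
  [1] 7/13 → 7 ('aaaabba')
  [2] 13/25 → 3 ('aaa')
  [3] 25/8 → 5 ('aaabb')
  [4] 8/14 → 6 ('aaabba')
  [5] 14/26 → 2 ('aa')
  [6] 26/9 → 4 ('aabb')
  [7] 9/21 → 7 ('aabbaaa')
  [8] 21/15 → 5 ('aabba')
  [9] 15/19 → 1 ('a')
  [10] 19/27 → 2 ('ab')
  [11] 27/10 → 3 ('abb')
  [12] 10/22 → 6 ('abbaaa')
  [13] 22/16 → 4 ('abba')
  [14] 16/29 → 0 ('')
  [15] 29/6 → 1 ('b')
  [16] 6/12 → 8 ('baaaabba')
  [17] 12/24 → 4 ('baaa')
  [18] 24/20 → 3 ('baa')
  [19] 20/18 → 2 ('ba')
  [20] 18/28 → 1 ('b')
  [21] 28/5 → 2 ('bb')
  [22] 5/11 → 9 ('bbaaaabba')
  [23] 11/23 → 5 ('bbaaa')
  [24] 23/17 → 3 ('bba')
  [25] 17/4 → 2 ('bb')
  [26] 4/3 → 3 ('bbb')
  [27] 3/2 → 4 ('bbbb')
  [28] 2/1 → 5 ('bbbbb')
  [29] 1/0 → 6 ('bbbbbb')

n(n+1)/2 = 30·31/2 = 465
Σ LCP = 0 + 7 + 3 + 5 + 6 + 2 + 4 + 7 + 5 + 1 + 2 + 3 + 6 + 4 + 0 + 1 + 8 + 4 + 3 + 2 + 1 + 2 + 9 + 5 + 3 + 2 + 3 + 4 + 5 + 6 = 113
distinct = 465 − 113 = 352

352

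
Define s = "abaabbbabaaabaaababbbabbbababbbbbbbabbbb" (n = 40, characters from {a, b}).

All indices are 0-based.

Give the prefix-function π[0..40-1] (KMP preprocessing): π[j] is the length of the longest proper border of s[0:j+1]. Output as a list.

[0, 0, 1, 1, 2, 0, 0, 1, 2, 3, 4, 1, 2, 3, 4, 1, 2, 3, 2, 0, 0, 1, 2, 0, 0, 1, 2, 3, 2, 0, 0, 0, 0, 0, 0, 1, 2, 0, 0, 0]

π[0] = 0
j=1 s[j]='b': π[1]=0 (border '')
j=2 s[j]='a': π[2]=1 (border 'a')
j=3 s[j]='a': k: 1→0; π[3]=1 (border 'a')
j=4 s[j]='b': π[4]=2 (border 'ab')
j=5 s[j]='b': k: 2→0; π[5]=0 (border '')
j=6 s[j]='b': π[6]=0 (border '')
j=7 s[j]='a': π[7]=1 (border 'a')
j=8 s[j]='b': π[8]=2 (border 'ab')
j=9 s[j]='a': π[9]=3 (border 'aba')
j=10 s[j]='a': π[10]=4 (border 'abaa')
j=11 s[j]='a': k: 4→1→0; π[11]=1 (border 'a')
j=12 s[j]='b': π[12]=2 (border 'ab')
j=13 s[j]='a': π[13]=3 (border 'aba')
j=14 s[j]='a': π[14]=4 (border 'abaa')
j=15 s[j]='a': k: 4→1→0; π[15]=1 (border 'a')
j=16 s[j]='b': π[16]=2 (border 'ab')
j=17 s[j]='a': π[17]=3 (border 'aba')
j=18 s[j]='b': k: 3→1; π[18]=2 (border 'ab')
j=19 s[j]='b': k: 2→0; π[19]=0 (border '')
j=20 s[j]='b': π[20]=0 (border '')
j=21 s[j]='a': π[21]=1 (border 'a')
j=22 s[j]='b': π[22]=2 (border 'ab')
j=23 s[j]='b': k: 2→0; π[23]=0 (border '')
j=24 s[j]='b': π[24]=0 (border '')
j=25 s[j]='a': π[25]=1 (border 'a')
j=26 s[j]='b': π[26]=2 (border 'ab')
j=27 s[j]='a': π[27]=3 (border 'aba')
j=28 s[j]='b': k: 3→1; π[28]=2 (border 'ab')
j=29 s[j]='b': k: 2→0; π[29]=0 (border '')
j=30 s[j]='b': π[30]=0 (border '')
j=31 s[j]='b': π[31]=0 (border '')
j=32 s[j]='b': π[32]=0 (border '')
j=33 s[j]='b': π[33]=0 (border '')
j=34 s[j]='b': π[34]=0 (border '')
j=35 s[j]='a': π[35]=1 (border 'a')
j=36 s[j]='b': π[36]=2 (border 'ab')
j=37 s[j]='b': k: 2→0; π[37]=0 (border '')
j=38 s[j]='b': π[38]=0 (border '')
j=39 s[j]='b': π[39]=0 (border '')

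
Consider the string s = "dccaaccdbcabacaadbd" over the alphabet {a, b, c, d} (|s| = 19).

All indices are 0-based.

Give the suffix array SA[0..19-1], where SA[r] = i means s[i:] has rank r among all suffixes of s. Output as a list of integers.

[3, 14, 10, 12, 4, 15, 11, 8, 17, 2, 13, 9, 1, 5, 6, 18, 7, 16, 0]

sorted suffixes:
  #0 SA[0]=3  'aaccdbcabacaadbd'
  #1 SA[1]=14  'aadbd'
  #2 SA[2]=10  'abacaadbd'
  #3 SA[3]=12  'acaadbd'
  #4 SA[4]=4  'accdbcabacaadbd'
  #5 SA[5]=15  'adbd'
  #6 SA[6]=11  'bacaadbd'
  #7 SA[7]=8  'bcabacaadbd'
  #8 SA[8]=17  'bd'
  #9 SA[9]=2  'caaccdbcabacaadbd'
  #10 SA[10]=13  'caadbd'
  #11 SA[11]=9  'cabacaadbd'
  #12 SA[12]=1  'ccaaccdbcabacaadbd'
  #13 SA[13]=5  'ccdbcabacaadbd'
  #14 SA[14]=6  'cdbcabacaadbd'
  #15 SA[15]=18  'd'
  #16 SA[16]=7  'dbcabacaadbd'
  #17 SA[17]=16  'dbd'
  #18 SA[18]=0  'dccaaccdbcabacaadbd'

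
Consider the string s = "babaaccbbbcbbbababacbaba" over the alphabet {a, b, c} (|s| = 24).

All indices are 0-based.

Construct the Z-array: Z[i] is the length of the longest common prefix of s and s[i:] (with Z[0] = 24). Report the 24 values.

[24, 0, 2, 0, 0, 0, 0, 1, 1, 1, 0, 1, 1, 4, 0, 4, 0, 2, 0, 0, 4, 0, 2, 0]

Z[0]=24
i=1: fresh scan; Z[1]=0
i=2: fresh scan; Z[2]=2 scan→box=[2,4)
i=3: min(r-i=1, Z[1]=0)=0; Z[3]=0
i=4: fresh scan; Z[4]=0
i=5: fresh scan; Z[5]=0
i=6: fresh scan; Z[6]=0
i=7: fresh scan; Z[7]=1 scan→box=[7,8)
i=8: fresh scan; Z[8]=1 scan→box=[8,9)
i=9: fresh scan; Z[9]=1 scan→box=[9,10)
i=10: fresh scan; Z[10]=0
i=11: fresh scan; Z[11]=1 scan→box=[11,12)
i=12: fresh scan; Z[12]=1 scan→box=[12,13)
i=13: fresh scan; Z[13]=4 scan→box=[13,17)
i=14: min(r-i=3, Z[1]=0)=0; Z[14]=0
i=15: min(r-i=2, Z[2]=2)=2; Z[15]=4 scan→box=[15,19)
i=16: min(r-i=3, Z[1]=0)=0; Z[16]=0
i=17: min(r-i=2, Z[2]=2)=2; Z[17]=2
i=18: min(r-i=1, Z[3]=0)=0; Z[18]=0
i=19: fresh scan; Z[19]=0
i=20: fresh scan; Z[20]=4 scan→box=[20,24)
i=21: min(r-i=3, Z[1]=0)=0; Z[21]=0
i=22: min(r-i=2, Z[2]=2)=2; Z[22]=2
i=23: min(r-i=1, Z[3]=0)=0; Z[23]=0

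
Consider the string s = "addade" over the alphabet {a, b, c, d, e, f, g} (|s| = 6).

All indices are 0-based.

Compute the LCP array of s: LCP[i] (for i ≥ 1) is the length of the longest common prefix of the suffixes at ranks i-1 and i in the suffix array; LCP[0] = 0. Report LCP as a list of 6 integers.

sorted suffixes:
  #0 SA[0]=0  'addade'
  #1 SA[1]=3  'ade'
  #2 SA[2]=2  'dade'
  #3 SA[3]=1  'ddade'
  #4 SA[4]=4  'de'
  #5 SA[5]=5  'e'

SA = [0, 3, 2, 1, 4, 5]
rank  pair      lcp
   1  s[0:],s[3:]  2  'ad'
   2  s[3:],s[2:]  0  ''
   3  s[2:],s[1:]  1  'd'
   4  s[1:],s[4:]  1  'd'
   5  s[4:],s[5:]  0  ''

[0, 2, 0, 1, 1, 0]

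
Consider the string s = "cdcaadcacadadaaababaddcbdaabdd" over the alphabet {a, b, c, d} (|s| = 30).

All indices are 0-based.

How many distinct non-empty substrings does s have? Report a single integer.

417

rank | idx | suffix
   0 |  13 | aaababaddcbdaabdd
   1 |  14 | aababaddcbdaabdd
   2 |  25 | aabdd
   3 |   3 | aadcacadadaaababaddcbdaabdd
   4 |  15 | ababaddcbdaabdd
   5 |  17 | abaddcbdaabdd
   6 |  26 | abdd
   7 |   7 | acadadaaababaddcbdaabdd
   8 |  11 | adaaababaddcbdaabdd
   9 |   9 | adadaaababaddcbdaabdd
  10 |   4 | adcacadadaaababaddcbdaabdd
  11 |  19 | addcbdaabdd
  12 |  16 | babaddcbdaabdd
  13 |  18 | baddcbdaabdd
  14 |  23 | bdaabdd
  15 |  27 | bdd
  16 |   2 | caadcacadadaaababaddcbdaabdd
  17 |   6 | cacadadaaababaddcbdaabdd
  18 |   8 | cadadaaababaddcbdaabdd
  19 |  22 | cbdaabdd
  20 |   0 | cdcaadcacadadaaababaddcbdaabdd
  21 |  29 | d
  22 |  12 | daaababaddcbdaabdd
  23 |  24 | daabdd
  24 |  10 | dadaaababaddcbdaabdd
  25 |   1 | dcaadcacadadaaababaddcbdaabdd
  26 |   5 | dcacadadaaababaddcbdaabdd
  27 |  21 | dcbdaabdd
  28 |  28 | dd
  29 |  20 | ddcbdaabdd

SA = [13, 14, 25, 3, 15, 17, 26, 7, 11, 9, 4, 19, 16, 18, 23, 27, 2, 6, 8, 22, 0, 29, 12, 24, 10, 1, 5, 21, 28, 20]
[i] adj suffixes → lcp
  [1] 13/14 → 2 ('aa')
  [2] 14/25 → 3 ('aab')
  [3] 25/3 → 2 ('aa')
  [4] 3/15 → 1 ('a')
  [5] 15/17 → 3 ('aba')
  [6] 17/26 → 2 ('ab')
  [7] 26/7 → 1 ('a')
  [8] 7/11 → 1 ('a')
  [9] 11/9 → 3 ('ada')
  [10] 9/4 → 2 ('ad')
  [11] 4/19 → 2 ('ad')
  [12] 19/16 → 0 ('')
  [13] 16/18 → 2 ('ba')
  [14] 18/23 → 1 ('b')
  [15] 23/27 → 2 ('bd')
  [16] 27/2 → 0 ('')
  [17] 2/6 → 2 ('ca')
  [18] 6/8 → 2 ('ca')
  [19] 8/22 → 1 ('c')
  [20] 22/0 → 1 ('c')
  [21] 0/29 → 0 ('')
  [22] 29/12 → 1 ('d')
  [23] 12/24 → 3 ('daa')
  [24] 24/10 → 2 ('da')
  [25] 10/1 → 1 ('d')
  [26] 1/5 → 3 ('dca')
  [27] 5/21 → 2 ('dc')
  [28] 21/28 → 1 ('d')
  [29] 28/20 → 2 ('dd')

n(n+1)/2 = 30·31/2 = 465
Σ LCP = 0 + 2 + 3 + 2 + 1 + 3 + 2 + 1 + 1 + 3 + 2 + 2 + 0 + 2 + 1 + 2 + 0 + 2 + 2 + 1 + 1 + 0 + 1 + 3 + 2 + 1 + 3 + 2 + 1 + 2 = 48
distinct = 465 − 48 = 417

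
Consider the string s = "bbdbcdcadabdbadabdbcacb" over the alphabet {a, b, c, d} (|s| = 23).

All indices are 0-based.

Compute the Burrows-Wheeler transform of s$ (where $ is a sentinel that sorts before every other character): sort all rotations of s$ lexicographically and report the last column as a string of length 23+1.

rank  rotation                  last
    0  $bbdbcdcadabdbadabdbcacb  b
    1  abdbadabdbcacb$bbdbcdcad  d
    2  abdbcacb$bbdbcdcadabdbad  d
    3  acb$bbdbcdcadabdbadabdbc  c
    4  adabdbadabdbcacb$bbdbcdc  c
    5  adabdbcacb$bbdbcdcadabdb  b
    6  b$bbdbcdcadabdbadabdbcac  c
    7  badabdbcacb$bbdbcdcadabd  d
    8  bbdbcdcadabdbadabdbcacb$  $
    9  bcacb$bbdbcdcadabdbadabd  d
   10  bcdcadabdbadabdbcacb$bbd  d
   11  bdbadabdbcacb$bbdbcdcada  a
   12  bdbcacb$bbdbcdcadabdbada  a
   13  bdbcdcadabdbadabdbcacb$b  b
   14  cacb$bbdbcdcadabdbadabdb  b
   15  cadabdbadabdbcacb$bbdbcd  d
   16  cb$bbdbcdcadabdbadabdbca  a
   17  cdcadabdbadabdbcacb$bbdb  b
   18  dabdbadabdbcacb$bbdbcdca  a
   19  dabdbcacb$bbdbcdcadabdba  a
   20  dbadabdbcacb$bbdbcdcadab  b
   21  dbcacb$bbdbcdcadabdbadab  b
   22  dbcdcadabdbadabdbcacb$bb  b
   23  dcadabdbadabdbcacb$bbdbc  c

bddccbcd$ddaabbdabaabbbc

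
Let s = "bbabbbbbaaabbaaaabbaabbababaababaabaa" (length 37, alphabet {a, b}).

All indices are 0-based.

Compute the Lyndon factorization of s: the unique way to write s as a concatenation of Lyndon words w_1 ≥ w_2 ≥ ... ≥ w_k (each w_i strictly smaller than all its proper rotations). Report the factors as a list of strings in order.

emit factor 1: 'b' (i=0, period=1)
emit factor 2: 'b' (i=1, period=1)
emit factor 3: 'abbbbb' (i=2, period=6)
emit factor 4: 'aaabb' (i=8, period=5)
emit factor 5: 'aaaabbaabbababaababaab' (i=13, period=22)
emit factor 6: 'a' (i=35, period=1)
emit factor 7: 'a' (i=36, period=1)

["b", "b", "abbbbb", "aaabb", "aaaabbaabbababaababaab", "a", "a"]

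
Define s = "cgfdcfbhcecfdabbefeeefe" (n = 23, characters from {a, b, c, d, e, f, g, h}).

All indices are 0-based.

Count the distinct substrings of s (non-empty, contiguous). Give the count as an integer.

255

sorted suffixes:
  #0 SA[0]=13  'abbefeeefe'
  #1 SA[1]=14  'bbefeeefe'
  #2 SA[2]=15  'befeeefe'
  #3 SA[3]=6  'bhcecfdabbefeeefe'
  #4 SA[4]=8  'cecfdabbefeeefe'
  #5 SA[5]=4  'cfbhcecfdabbefeeefe'
  #6 SA[6]=10  'cfdabbefeeefe'
  #7 SA[7]=0  'cgfdcfbhcecfdabbefeeefe'
  #8 SA[8]=12  'dabbefeeefe'
  #9 SA[9]=3  'dcfbhcecfdabbefeeefe'
  #10 SA[10]=22  'e'
  #11 SA[11]=9  'ecfdabbefeeefe'
  #12 SA[12]=18  'eeefe'
  #13 SA[13]=19  'eefe'
  #14 SA[14]=20  'efe'
  #15 SA[15]=16  'efeeefe'
  #16 SA[16]=5  'fbhcecfdabbefeeefe'
  #17 SA[17]=11  'fdabbefeeefe'
  #18 SA[18]=2  'fdcfbhcecfdabbefeeefe'
  #19 SA[19]=21  'fe'
  #20 SA[20]=17  'feeefe'
  #21 SA[21]=1  'gfdcfbhcecfdabbefeeefe'
  #22 SA[22]=7  'hcecfdabbefeeefe'

SA = [13, 14, 15, 6, 8, 4, 10, 0, 12, 3, 22, 9, 18, 19, 20, 16, 5, 11, 2, 21, 17, 1, 7]
rank  pair      lcp
   1  s[13:],s[14:]  0  ''
   2  s[14:],s[15:]  1  'b'
   3  s[15:],s[6:]  1  'b'
   4  s[6:],s[8:]  0  ''
   5  s[8:],s[4:]  1  'c'
   6  s[4:],s[10:]  2  'cf'
   7  s[10:],s[0:]  1  'c'
   8  s[0:],s[12:]  0  ''
   9  s[12:],s[3:]  1  'd'
  10  s[3:],s[22:]  0  ''
  11  s[22:],s[9:]  1  'e'
  12  s[9:],s[18:]  1  'e'
  13  s[18:],s[19:]  2  'ee'
  14  s[19:],s[20:]  1  'e'
  15  s[20:],s[16:]  3  'efe'
  16  s[16:],s[5:]  0  ''
  17  s[5:],s[11:]  1  'f'
  18  s[11:],s[2:]  2  'fd'
  19  s[2:],s[21:]  1  'f'
  20  s[21:],s[17:]  2  'fe'
  21  s[17:],s[1:]  0  ''
  22  s[1:],s[7:]  0  ''

n(n+1)/2 = 23·24/2 = 276
Σ LCP = 0 + 0 + 1 + 1 + 0 + 1 + 2 + 1 + 0 + 1 + 0 + 1 + 1 + 2 + 1 + 3 + 0 + 1 + 2 + 1 + 2 + 0 + 0 = 21
distinct = 276 − 21 = 255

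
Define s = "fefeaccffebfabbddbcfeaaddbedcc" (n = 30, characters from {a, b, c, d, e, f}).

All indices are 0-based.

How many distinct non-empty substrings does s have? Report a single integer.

431

rank→(start, suffix):
  0 → (21, 'aaddbedcc')
  1 → (12, 'abbddbcfeaaddbedcc')
  2 → (4, 'accffebfabbddbcfeaaddbedcc')
  3 → (22, 'addbedcc')
  4 → (13, 'bbddbcfeaaddbedcc')
  5 → (17, 'bcfeaaddbedcc')
  6 → (14, 'bddbcfeaaddbedcc')
  7 → (25, 'bedcc')
  8 → (10, 'bfabbddbcfeaaddbedcc')
  9 → (29, 'c')
  10 → (28, 'cc')
  11 → (5, 'ccffebfabbddbcfeaaddbedcc')
  12 → (18, 'cfeaaddbedcc')
  13 → (6, 'cffebfabbddbcfeaaddbedcc')
  14 → (16, 'dbcfeaaddbedcc')
  15 → (24, 'dbedcc')
  16 → (27, 'dcc')
  17 → (15, 'ddbcfeaaddbedcc')
  18 → (23, 'ddbedcc')
  19 → (20, 'eaaddbedcc')
  20 → (3, 'eaccffebfabbddbcfeaaddbedcc')
  21 → (9, 'ebfabbddbcfeaaddbedcc')
  22 → (26, 'edcc')
  23 → (1, 'efeaccffebfabbddbcfeaaddbedcc')
  24 → (11, 'fabbddbcfeaaddbedcc')
  25 → (19, 'feaaddbedcc')
  26 → (2, 'feaccffebfabbddbcfeaaddbedcc')
  27 → (8, 'febfabbddbcfeaaddbedcc')
  28 → (0, 'fefeaccffebfabbddbcfeaaddbedcc')
  29 → (7, 'ffebfabbddbcfeaaddbedcc')

SA = [21, 12, 4, 22, 13, 17, 14, 25, 10, 29, 28, 5, 18, 6, 16, 24, 27, 15, 23, 20, 3, 9, 26, 1, 11, 19, 2, 8, 0, 7]
rank  pair      lcp
   1  s[21:],s[12:]  1  'a'
   2  s[12:],s[4:]  1  'a'
   3  s[4:],s[22:]  1  'a'
   4  s[22:],s[13:]  0  ''
   5  s[13:],s[17:]  1  'b'
   6  s[17:],s[14:]  1  'b'
   7  s[14:],s[25:]  1  'b'
   8  s[25:],s[10:]  1  'b'
   9  s[10:],s[29:]  0  ''
  10  s[29:],s[28:]  1  'c'
  11  s[28:],s[5:]  2  'cc'
  12  s[5:],s[18:]  1  'c'
  13  s[18:],s[6:]  2  'cf'
  14  s[6:],s[16:]  0  ''
  15  s[16:],s[24:]  2  'db'
  16  s[24:],s[27:]  1  'd'
  17  s[27:],s[15:]  1  'd'
  18  s[15:],s[23:]  3  'ddb'
  19  s[23:],s[20:]  0  ''
  20  s[20:],s[3:]  2  'ea'
  21  s[3:],s[9:]  1  'e'
  22  s[9:],s[26:]  1  'e'
  23  s[26:],s[1:]  1  'e'
  24  s[1:],s[11:]  0  ''
  25  s[11:],s[19:]  1  'f'
  26  s[19:],s[2:]  3  'fea'
  27  s[2:],s[8:]  2  'fe'
  28  s[8:],s[0:]  2  'fe'
  29  s[0:],s[7:]  1  'f'

n(n+1)/2 = 30·31/2 = 465
Σ LCP = 0 + 1 + 1 + 1 + 0 + 1 + 1 + 1 + 1 + 0 + 1 + 2 + 1 + 2 + 0 + 2 + 1 + 1 + 3 + 0 + 2 + 1 + 1 + 1 + 0 + 1 + 3 + 2 + 2 + 1 = 34
distinct = 465 − 34 = 431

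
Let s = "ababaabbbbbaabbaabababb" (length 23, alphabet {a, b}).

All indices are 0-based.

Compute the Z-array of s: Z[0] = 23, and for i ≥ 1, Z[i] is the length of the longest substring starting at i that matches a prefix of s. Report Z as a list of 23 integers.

[23, 0, 3, 0, 1, 2, 0, 0, 0, 0, 0, 1, 2, 0, 0, 1, 5, 0, 4, 0, 2, 0, 0]

Z[0]=23
i=1: i≥r, start 0; Z[1]=0
i=2: i≥r, start 0; Z[2]=3 grow→box=[2,5)
i=3: min(r-i=2, Z[1]=0)=0; Z[3]=0
i=4: min(r-i=1, Z[2]=3)=1; Z[4]=1
i=5: i≥r, start 0; Z[5]=2 grow→box=[5,7)
i=6: min(r-i=1, Z[1]=0)=0; Z[6]=0
i=7: i≥r, start 0; Z[7]=0
i=8: i≥r, start 0; Z[8]=0
i=9: i≥r, start 0; Z[9]=0
i=10: i≥r, start 0; Z[10]=0
i=11: i≥r, start 0; Z[11]=1 grow→box=[11,12)
i=12: i≥r, start 0; Z[12]=2 grow→box=[12,14)
i=13: min(r-i=1, Z[1]=0)=0; Z[13]=0
i=14: i≥r, start 0; Z[14]=0
i=15: i≥r, start 0; Z[15]=1 grow→box=[15,16)
i=16: i≥r, start 0; Z[16]=5 grow→box=[16,21)
i=17: min(r-i=4, Z[1]=0)=0; Z[17]=0
i=18: min(r-i=3, Z[2]=3)=3; Z[18]=4 grow→box=[18,22)
i=19: min(r-i=3, Z[1]=0)=0; Z[19]=0
i=20: min(r-i=2, Z[2]=3)=2; Z[20]=2
i=21: min(r-i=1, Z[3]=0)=0; Z[21]=0
i=22: i≥r, start 0; Z[22]=0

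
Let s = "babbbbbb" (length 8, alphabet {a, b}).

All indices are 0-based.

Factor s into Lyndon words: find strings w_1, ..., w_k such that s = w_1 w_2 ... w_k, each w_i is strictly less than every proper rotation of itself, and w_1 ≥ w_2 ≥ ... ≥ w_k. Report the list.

["b", "abbbbbb"]

emit factor 1: 'b' (i=0, period=1)
emit factor 2: 'abbbbbb' (i=1, period=7)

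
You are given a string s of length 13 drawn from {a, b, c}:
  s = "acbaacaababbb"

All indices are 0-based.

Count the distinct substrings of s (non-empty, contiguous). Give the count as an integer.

rank→(start, suffix):
  0 → (6, 'aababbb')
  1 → (3, 'aacaababbb')
  2 → (7, 'ababbb')
  3 → (9, 'abbb')
  4 → (4, 'acaababbb')
  5 → (0, 'acbaacaababbb')
  6 → (12, 'b')
  7 → (2, 'baacaababbb')
  8 → (8, 'babbb')
  9 → (11, 'bb')
  10 → (10, 'bbb')
  11 → (5, 'caababbb')
  12 → (1, 'cbaacaababbb')

SA = [6, 3, 7, 9, 4, 0, 12, 2, 8, 11, 10, 5, 1]
rank  pair      lcp
   1  s[6:],s[3:]  2  'aa'
   2  s[3:],s[7:]  1  'a'
   3  s[7:],s[9:]  2  'ab'
   4  s[9:],s[4:]  1  'a'
   5  s[4:],s[0:]  2  'ac'
   6  s[0:],s[12:]  0  ''
   7  s[12:],s[2:]  1  'b'
   8  s[2:],s[8:]  2  'ba'
   9  s[8:],s[11:]  1  'b'
  10  s[11:],s[10:]  2  'bb'
  11  s[10:],s[5:]  0  ''
  12  s[5:],s[1:]  1  'c'

n(n+1)/2 = 13·14/2 = 91
Σ LCP = 0 + 2 + 1 + 2 + 1 + 2 + 0 + 1 + 2 + 1 + 2 + 0 + 1 = 15
distinct = 91 − 15 = 76

76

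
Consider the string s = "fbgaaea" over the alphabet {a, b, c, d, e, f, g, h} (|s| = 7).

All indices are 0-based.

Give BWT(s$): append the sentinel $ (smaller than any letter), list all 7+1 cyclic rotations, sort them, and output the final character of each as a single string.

aegafa$b

rank  rotation  last
    0  $fbgaaea  a
    1  a$fbgaae  e
    2  aaea$fbg  g
    3  aea$fbga  a
    4  bgaaea$f  f
    5  ea$fbgaa  a
    6  fbgaaea$  $
    7  gaaea$fb  b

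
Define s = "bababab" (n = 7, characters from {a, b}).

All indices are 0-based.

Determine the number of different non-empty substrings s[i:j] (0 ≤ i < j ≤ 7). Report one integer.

rank | idx | suffix
   0 |   5 | ab
   1 |   3 | abab
   2 |   1 | ababab
   3 |   6 | b
   4 |   4 | bab
   5 |   2 | babab
   6 |   0 | bababab

SA = [5, 3, 1, 6, 4, 2, 0]
[i] adj suffixes → lcp
  [1] 5/3 → 2 ('ab')
  [2] 3/1 → 4 ('abab')
  [3] 1/6 → 0 ('')
  [4] 6/4 → 1 ('b')
  [5] 4/2 → 3 ('bab')
  [6] 2/0 → 5 ('babab')

n(n+1)/2 = 7·8/2 = 28
Σ LCP = 0 + 2 + 4 + 0 + 1 + 3 + 5 = 15
distinct = 28 − 15 = 13

13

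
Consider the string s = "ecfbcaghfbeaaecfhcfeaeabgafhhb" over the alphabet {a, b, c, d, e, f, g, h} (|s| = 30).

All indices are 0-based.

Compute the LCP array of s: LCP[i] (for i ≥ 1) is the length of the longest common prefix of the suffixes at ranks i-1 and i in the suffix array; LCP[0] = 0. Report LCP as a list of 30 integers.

rank | idx | suffix
   0 |  11 | aaecfhcfeaeabgafhhb
   1 |  22 | abgafhhb
   2 |  20 | aeabgafhhb
   3 |  12 | aecfhcfeaeabgafhhb
   4 |  25 | afhhb
   5 |   5 | aghfbeaaecfhcfeaeabgafhhb
   6 |  29 | b
   7 |   3 | bcaghfbeaaecfhcfeaeabgafhhb
   8 |   9 | beaaecfhcfeaeabgafhhb
   9 |  23 | bgafhhb
  10 |   4 | caghfbeaaecfhcfeaeabgafhhb
  11 |   1 | cfbcaghfbeaaecfhcfeaeabgafhhb
  12 |  17 | cfeaeabgafhhb
  13 |  14 | cfhcfeaeabgafhhb
  14 |  10 | eaaecfhcfeaeabgafhhb
  15 |  21 | eabgafhhb
  16 |  19 | eaeabgafhhb
  17 |   0 | ecfbcaghfbeaaecfhcfeaeabgafhhb
  18 |  13 | ecfhcfeaeabgafhhb
  19 |   2 | fbcaghfbeaaecfhcfeaeabgafhhb
  20 |   8 | fbeaaecfhcfeaeabgafhhb
  21 |  18 | feaeabgafhhb
  22 |  15 | fhcfeaeabgafhhb
  23 |  26 | fhhb
  24 |  24 | gafhhb
  25 |   6 | ghfbeaaecfhcfeaeabgafhhb
  26 |  28 | hb
  27 |  16 | hcfeaeabgafhhb
  28 |   7 | hfbeaaecfhcfeaeabgafhhb
  29 |  27 | hhb

SA = [11, 22, 20, 12, 25, 5, 29, 3, 9, 23, 4, 1, 17, 14, 10, 21, 19, 0, 13, 2, 8, 18, 15, 26, 24, 6, 28, 16, 7, 27]
i: (SA[i-1],SA[i]) lcp shared
  1: (11,22) 1 'a'
  2: (22,20) 1 'a'
  3: (20,12) 2 'ae'
  4: (12,25) 1 'a'
  5: (25,5) 1 'a'
  6: (5,29) 0 ''
  7: (29,3) 1 'b'
  8: (3,9) 1 'b'
  9: (9,23) 1 'b'
  10: (23,4) 0 ''
  11: (4,1) 1 'c'
  12: (1,17) 2 'cf'
  13: (17,14) 2 'cf'
  14: (14,10) 0 ''
  15: (10,21) 2 'ea'
  16: (21,19) 2 'ea'
  17: (19,0) 1 'e'
  18: (0,13) 3 'ecf'
  19: (13,2) 0 ''
  20: (2,8) 2 'fb'
  21: (8,18) 1 'f'
  22: (18,15) 1 'f'
  23: (15,26) 2 'fh'
  24: (26,24) 0 ''
  25: (24,6) 1 'g'
  26: (6,28) 0 ''
  27: (28,16) 1 'h'
  28: (16,7) 1 'h'
  29: (7,27) 1 'h'

[0, 1, 1, 2, 1, 1, 0, 1, 1, 1, 0, 1, 2, 2, 0, 2, 2, 1, 3, 0, 2, 1, 1, 2, 0, 1, 0, 1, 1, 1]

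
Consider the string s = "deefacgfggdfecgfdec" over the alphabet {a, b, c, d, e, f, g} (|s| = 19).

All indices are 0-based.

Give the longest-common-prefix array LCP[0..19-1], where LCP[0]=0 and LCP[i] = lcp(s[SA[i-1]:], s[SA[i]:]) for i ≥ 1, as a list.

sorted suffixes:
  #0 SA[0]=4  'acgfggdfecgfdec'
  #1 SA[1]=18  'c'
  #2 SA[2]=13  'cgfdec'
  #3 SA[3]=5  'cgfggdfecgfdec'
  #4 SA[4]=16  'dec'
  #5 SA[5]=0  'deefacgfggdfecgfdec'
  #6 SA[6]=10  'dfecgfdec'
  #7 SA[7]=17  'ec'
  #8 SA[8]=12  'ecgfdec'
  #9 SA[9]=1  'eefacgfggdfecgfdec'
  #10 SA[10]=2  'efacgfggdfecgfdec'
  #11 SA[11]=3  'facgfggdfecgfdec'
  #12 SA[12]=15  'fdec'
  #13 SA[13]=11  'fecgfdec'
  #14 SA[14]=7  'fggdfecgfdec'
  #15 SA[15]=9  'gdfecgfdec'
  #16 SA[16]=14  'gfdec'
  #17 SA[17]=6  'gfggdfecgfdec'
  #18 SA[18]=8  'ggdfecgfdec'

SA = [4, 18, 13, 5, 16, 0, 10, 17, 12, 1, 2, 3, 15, 11, 7, 9, 14, 6, 8]
rank  pair      lcp
   1  s[4:],s[18:]  0  ''
   2  s[18:],s[13:]  1  'c'
   3  s[13:],s[5:]  3  'cgf'
   4  s[5:],s[16:]  0  ''
   5  s[16:],s[0:]  2  'de'
   6  s[0:],s[10:]  1  'd'
   7  s[10:],s[17:]  0  ''
   8  s[17:],s[12:]  2  'ec'
   9  s[12:],s[1:]  1  'e'
  10  s[1:],s[2:]  1  'e'
  11  s[2:],s[3:]  0  ''
  12  s[3:],s[15:]  1  'f'
  13  s[15:],s[11:]  1  'f'
  14  s[11:],s[7:]  1  'f'
  15  s[7:],s[9:]  0  ''
  16  s[9:],s[14:]  1  'g'
  17  s[14:],s[6:]  2  'gf'
  18  s[6:],s[8:]  1  'g'

[0, 0, 1, 3, 0, 2, 1, 0, 2, 1, 1, 0, 1, 1, 1, 0, 1, 2, 1]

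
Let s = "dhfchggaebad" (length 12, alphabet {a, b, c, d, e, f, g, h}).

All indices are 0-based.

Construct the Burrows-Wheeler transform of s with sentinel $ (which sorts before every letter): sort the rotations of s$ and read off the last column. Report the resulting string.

dbgefa$ahghdc

rank  rotation       last
    0  $dhfchggaebad  d
    1  ad$dhfchggaeb  b
    2  aebad$dhfchgg  g
    3  bad$dhfchggae  e
    4  chggaebad$dhf  f
    5  d$dhfchggaeba  a
    6  dhfchggaebad$  $
    7  ebad$dhfchgga  a
    8  fchggaebad$dh  h
    9  gaebad$dhfchg  g
   10  ggaebad$dhfch  h
   11  hfchggaebad$d  d
   12  hggaebad$dhfc  c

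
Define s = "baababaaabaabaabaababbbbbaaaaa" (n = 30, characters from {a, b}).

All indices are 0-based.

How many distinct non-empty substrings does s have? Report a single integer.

rank | idx | suffix
   0 |  29 | a
   1 |  28 | aa
   2 |  27 | aaa
   3 |  26 | aaaa
   4 |  25 | aaaaa
   5 |   6 | aaabaabaabaababbbbbaaaaa
   6 |   7 | aabaabaabaababbbbbaaaaa
   7 |  10 | aabaabaababbbbbaaaaa
   8 |  13 | aabaababbbbbaaaaa
   9 |   1 | aababaaabaabaabaababbbbbaaaaa
  10 |  16 | aababbbbbaaaaa
  11 |   4 | abaaabaabaabaababbbbbaaaaa
  12 |   8 | abaabaabaababbbbbaaaaa
  13 |  11 | abaabaababbbbbaaaaa
  14 |  14 | abaababbbbbaaaaa
  15 |   2 | ababaaabaabaabaababbbbbaaaaa
  16 |  17 | ababbbbbaaaaa
  17 |  19 | abbbbbaaaaa
  18 |  24 | baaaaa
  19 |   5 | baaabaabaabaababbbbbaaaaa
  20 |   9 | baabaabaababbbbbaaaaa
  21 |  12 | baabaababbbbbaaaaa
  22 |   0 | baababaaabaabaabaababbbbbaaaaa
  23 |  15 | baababbbbbaaaaa
  24 |   3 | babaaabaabaabaababbbbbaaaaa
  25 |  18 | babbbbbaaaaa
  26 |  23 | bbaaaaa
  27 |  22 | bbbaaaaa
  28 |  21 | bbbbaaaaa
  29 |  20 | bbbbbaaaaa

SA = [29, 28, 27, 26, 25, 6, 7, 10, 13, 1, 16, 4, 8, 11, 14, 2, 17, 19, 24, 5, 9, 12, 0, 15, 3, 18, 23, 22, 21, 20]
[i] adj suffixes → lcp
  [1] 29/28 → 1 ('a')
  [2] 28/27 → 2 ('aa')
  [3] 27/26 → 3 ('aaa')
  [4] 26/25 → 4 ('aaaa')
  [5] 25/6 → 3 ('aaa')
  [6] 6/7 → 2 ('aa')
  [7] 7/10 → 10 ('aabaabaaba')
  [8] 10/13 → 7 ('aabaaba')
  [9] 13/1 → 4 ('aaba')
  [10] 1/16 → 5 ('aabab')
  [11] 16/4 → 1 ('a')
  [12] 4/8 → 4 ('abaa')
  [13] 8/11 → 9 ('abaabaaba')
  [14] 11/14 → 6 ('abaaba')
  [15] 14/2 → 3 ('aba')
  [16] 2/17 → 4 ('abab')
  [17] 17/19 → 2 ('ab')
  [18] 19/24 → 0 ('')
  [19] 24/5 → 4 ('baaa')
  [20] 5/9 → 3 ('baa')
  [21] 9/12 → 8 ('baabaaba')
  [22] 12/0 → 5 ('baaba')
  [23] 0/15 → 6 ('baabab')
  [24] 15/3 → 2 ('ba')
  [25] 3/18 → 3 ('bab')
  [26] 18/23 → 1 ('b')
  [27] 23/22 → 2 ('bb')
  [28] 22/21 → 3 ('bbb')
  [29] 21/20 → 4 ('bbbb')

n(n+1)/2 = 30·31/2 = 465
Σ LCP = 0 + 1 + 2 + 3 + 4 + 3 + 2 + 10 + 7 + 4 + 5 + 1 + 4 + 9 + 6 + 3 + 4 + 2 + 0 + 4 + 3 + 8 + 5 + 6 + 2 + 3 + 1 + 2 + 3 + 4 = 111
distinct = 465 − 111 = 354

354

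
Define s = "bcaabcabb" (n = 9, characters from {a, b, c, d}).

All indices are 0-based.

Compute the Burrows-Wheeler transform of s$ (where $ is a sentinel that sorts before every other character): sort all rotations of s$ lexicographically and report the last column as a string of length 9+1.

bccaba$abb

rank  rotation    last
    0  $bcaabcabb  b
    1  aabcabb$bc  c
    2  abb$bcaabc  c
    3  abcabb$bca  a
    4  b$bcaabcab  b
    5  bb$bcaabca  a
    6  bcaabcabb$  $
    7  bcabb$bcaa  a
    8  caabcabb$b  b
    9  cabb$bcaab  b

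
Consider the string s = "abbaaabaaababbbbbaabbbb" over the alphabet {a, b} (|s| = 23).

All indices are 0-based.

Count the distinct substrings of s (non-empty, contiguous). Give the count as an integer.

213

rank | idx | suffix
   0 |   3 | aaabaaababbbbbaabbbb
   1 |   7 | aaababbbbbaabbbb
   2 |   4 | aabaaababbbbbaabbbb
   3 |   8 | aababbbbbaabbbb
   4 |  17 | aabbbb
   5 |   5 | abaaababbbbbaabbbb
   6 |   9 | ababbbbbaabbbb
   7 |   0 | abbaaabaaababbbbbaabbbb
   8 |  18 | abbbb
   9 |  11 | abbbbbaabbbb
  10 |  22 | b
  11 |   2 | baaabaaababbbbbaabbbb
  12 |   6 | baaababbbbbaabbbb
  13 |  16 | baabbbb
  14 |  10 | babbbbbaabbbb
  15 |  21 | bb
  16 |   1 | bbaaabaaababbbbbaabbbb
  17 |  15 | bbaabbbb
  18 |  20 | bbb
  19 |  14 | bbbaabbbb
  20 |  19 | bbbb
  21 |  13 | bbbbaabbbb
  22 |  12 | bbbbbaabbbb

SA = [3, 7, 4, 8, 17, 5, 9, 0, 18, 11, 22, 2, 6, 16, 10, 21, 1, 15, 20, 14, 19, 13, 12]
[i] adj suffixes → lcp
  [1] 3/7 → 5 ('aaaba')
  [2] 7/4 → 2 ('aa')
  [3] 4/8 → 4 ('aaba')
  [4] 8/17 → 3 ('aab')
  [5] 17/5 → 1 ('a')
  [6] 5/9 → 3 ('aba')
  [7] 9/0 → 2 ('ab')
  [8] 0/18 → 3 ('abb')
  [9] 18/11 → 5 ('abbbb')
  [10] 11/22 → 0 ('')
  [11] 22/2 → 1 ('b')
  [12] 2/6 → 6 ('baaaba')
  [13] 6/16 → 3 ('baa')
  [14] 16/10 → 2 ('ba')
  [15] 10/21 → 1 ('b')
  [16] 21/1 → 2 ('bb')
  [17] 1/15 → 4 ('bbaa')
  [18] 15/20 → 2 ('bb')
  [19] 20/14 → 3 ('bbb')
  [20] 14/19 → 3 ('bbb')
  [21] 19/13 → 4 ('bbbb')
  [22] 13/12 → 4 ('bbbb')

n(n+1)/2 = 23·24/2 = 276
Σ LCP = 0 + 5 + 2 + 4 + 3 + 1 + 3 + 2 + 3 + 5 + 0 + 1 + 6 + 3 + 2 + 1 + 2 + 4 + 2 + 3 + 3 + 4 + 4 = 63
distinct = 276 − 63 = 213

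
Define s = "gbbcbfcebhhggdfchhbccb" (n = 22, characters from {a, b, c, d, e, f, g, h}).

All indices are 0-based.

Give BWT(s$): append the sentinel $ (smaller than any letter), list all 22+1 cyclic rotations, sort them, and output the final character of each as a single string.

bcgbhcecbbffgcbd$ghhhcb

rank  rotation                 last
    0  $gbbcbfcebhhggdfchhbccb  b
    1  b$gbbcbfcebhhggdfchhbcc  c
    2  bbcbfcebhhggdfchhbccb$g  g
    3  bcbfcebhhggdfchhbccb$gb  b
    4  bccb$gbbcbfcebhhggdfchh  h
    5  bfcebhhggdfchhbccb$gbbc  c
    6  bhhggdfchhbccb$gbbcbfce  e
    7  cb$gbbcbfcebhhggdfchhbc  c
    8  cbfcebhhggdfchhbccb$gbb  b
    9  ccb$gbbcbfcebhhggdfchhb  b
   10  cebhhggdfchhbccb$gbbcbf  f
   11  chhbccb$gbbcbfcebhhggdf  f
   12  dfchhbccb$gbbcbfcebhhgg  g
   13  ebhhggdfchhbccb$gbbcbfc  c
   14  fcebhhggdfchhbccb$gbbcb  b
   15  fchhbccb$gbbcbfcebhhggd  d
   16  gbbcbfcebhhggdfchhbccb$  $
   17  gdfchhbccb$gbbcbfcebhhg  g
   18  ggdfchhbccb$gbbcbfcebhh  h
   19  hbccb$gbbcbfcebhhggdfch  h
   20  hggdfchhbccb$gbbcbfcebh  h
   21  hhbccb$gbbcbfcebhhggdfc  c
   22  hhggdfchhbccb$gbbcbfceb  b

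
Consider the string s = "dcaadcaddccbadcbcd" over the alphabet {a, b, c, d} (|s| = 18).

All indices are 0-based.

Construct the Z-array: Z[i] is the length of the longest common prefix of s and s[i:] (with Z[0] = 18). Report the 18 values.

Z[0]=18
i=1: i≥r, start 0; Z[1]=0
i=2: i≥r, start 0; Z[2]=0
i=3: i≥r, start 0; Z[3]=0
i=4: i≥r, start 0; Z[4]=3 scan→box=[4,7)
i=5: min(r-i=2, Z[1]=0)=0; Z[5]=0
i=6: min(r-i=1, Z[2]=0)=0; Z[6]=0
i=7: i≥r, start 0; Z[7]=1 scan→box=[7,8)
i=8: i≥r, start 0; Z[8]=2 scan→box=[8,10)
i=9: min(r-i=1, Z[1]=0)=0; Z[9]=0
i=10: i≥r, start 0; Z[10]=0
i=11: i≥r, start 0; Z[11]=0
i=12: i≥r, start 0; Z[12]=0
i=13: i≥r, start 0; Z[13]=2 scan→box=[13,15)
i=14: min(r-i=1, Z[1]=0)=0; Z[14]=0
i=15: i≥r, start 0; Z[15]=0
i=16: i≥r, start 0; Z[16]=0
i=17: i≥r, start 0; Z[17]=1 scan→box=[17,18)

[18, 0, 0, 0, 3, 0, 0, 1, 2, 0, 0, 0, 0, 2, 0, 0, 0, 1]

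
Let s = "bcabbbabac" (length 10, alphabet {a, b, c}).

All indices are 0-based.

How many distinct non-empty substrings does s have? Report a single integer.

rank | idx | suffix
   0 |   6 | abac
   1 |   2 | abbbabac
   2 |   8 | ac
   3 |   5 | babac
   4 |   7 | bac
   5 |   4 | bbabac
   6 |   3 | bbbabac
   7 |   0 | bcabbbabac
   8 |   9 | c
   9 |   1 | cabbbabac

SA = [6, 2, 8, 5, 7, 4, 3, 0, 9, 1]
i: (SA[i-1],SA[i]) lcp shared
  1: (6,2) 2 'ab'
  2: (2,8) 1 'a'
  3: (8,5) 0 ''
  4: (5,7) 2 'ba'
  5: (7,4) 1 'b'
  6: (4,3) 2 'bb'
  7: (3,0) 1 'b'
  8: (0,9) 0 ''
  9: (9,1) 1 'c'

n(n+1)/2 = 10·11/2 = 55
Σ LCP = 0 + 2 + 1 + 0 + 2 + 1 + 2 + 1 + 0 + 1 = 10
distinct = 55 − 10 = 45

45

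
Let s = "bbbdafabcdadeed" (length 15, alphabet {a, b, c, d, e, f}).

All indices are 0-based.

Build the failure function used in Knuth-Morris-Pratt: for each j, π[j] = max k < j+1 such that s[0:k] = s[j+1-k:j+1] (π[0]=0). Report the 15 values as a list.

[0, 1, 2, 0, 0, 0, 0, 1, 0, 0, 0, 0, 0, 0, 0]

π[0] = 0
j=1 s[j]='b': π[1]=1 (border 'b')
j=2 s[j]='b': π[2]=2 (border 'bb')
j=3 s[j]='d': k: 2→1→0; π[3]=0 (border '')
j=4 s[j]='a': π[4]=0 (border '')
j=5 s[j]='f': π[5]=0 (border '')
j=6 s[j]='a': π[6]=0 (border '')
j=7 s[j]='b': π[7]=1 (border 'b')
j=8 s[j]='c': k: 1→0; π[8]=0 (border '')
j=9 s[j]='d': π[9]=0 (border '')
j=10 s[j]='a': π[10]=0 (border '')
j=11 s[j]='d': π[11]=0 (border '')
j=12 s[j]='e': π[12]=0 (border '')
j=13 s[j]='e': π[13]=0 (border '')
j=14 s[j]='d': π[14]=0 (border '')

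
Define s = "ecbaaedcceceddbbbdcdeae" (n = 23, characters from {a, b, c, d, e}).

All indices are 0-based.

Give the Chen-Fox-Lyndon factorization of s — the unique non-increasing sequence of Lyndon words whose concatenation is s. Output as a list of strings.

emit factor 1: 'e' (i=0, period=1)
emit factor 2: 'c' (i=1, period=1)
emit factor 3: 'b' (i=2, period=1)
emit factor 4: 'aaedcceceddbbbdcdeae' (i=3, period=20)

["e", "c", "b", "aaedcceceddbbbdcdeae"]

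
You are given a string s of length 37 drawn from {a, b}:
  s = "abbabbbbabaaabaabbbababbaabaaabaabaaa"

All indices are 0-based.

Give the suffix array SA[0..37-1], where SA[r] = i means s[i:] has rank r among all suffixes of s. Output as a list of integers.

[36, 35, 34, 27, 10, 31, 24, 28, 11, 14, 32, 25, 8, 29, 12, 19, 21, 0, 15, 3, 33, 26, 9, 30, 23, 13, 7, 18, 20, 2, 22, 6, 17, 1, 5, 16, 4]

rank | idx | suffix
   0 |  36 | a
   1 |  35 | aa
   2 |  34 | aaa
   3 |  27 | aaabaabaaa
   4 |  10 | aaabaabbbababbaabaaabaabaaa
   5 |  31 | aabaaa
   6 |  24 | aabaaabaabaaa
   7 |  28 | aabaabaaa
   8 |  11 | aabaabbbababbaabaaabaabaaa
   9 |  14 | aabbbababbaabaaabaabaaa
  10 |  32 | abaaa
  11 |  25 | abaaabaabaaa
  12 |   8 | abaaabaabbbababbaabaaabaabaaa
  13 |  29 | abaabaaa
  14 |  12 | abaabbbababbaabaaabaabaaa
  15 |  19 | ababbaabaaabaabaaa
  16 |  21 | abbaabaaabaabaaa
  17 |   0 | abbabbbbabaaabaabbbababbaabaaabaabaaa
  18 |  15 | abbbababbaabaaabaabaaa
  19 |   3 | abbbbabaaabaabbbababbaabaaabaabaaa
  20 |  33 | baaa
  21 |  26 | baaabaabaaa
  22 |   9 | baaabaabbbababbaabaaabaabaaa
  23 |  30 | baabaaa
  24 |  23 | baabaaabaabaaa
  25 |  13 | baabbbababbaabaaabaabaaa
  26 |   7 | babaaabaabbbababbaabaaabaabaaa
  27 |  18 | bababbaabaaabaabaaa
  28 |  20 | babbaabaaabaabaaa
  29 |   2 | babbbbabaaabaabbbababbaabaaabaabaaa
  30 |  22 | bbaabaaabaabaaa
  31 |   6 | bbabaaabaabbbababbaabaaabaabaaa
  32 |  17 | bbababbaabaaabaabaaa
  33 |   1 | bbabbbbabaaabaabbbababbaabaaabaabaaa
  34 |   5 | bbbabaaabaabbbababbaabaaabaabaaa
  35 |  16 | bbbababbaabaaabaabaaa
  36 |   4 | bbbbabaaabaabbbababbaabaaabaabaaa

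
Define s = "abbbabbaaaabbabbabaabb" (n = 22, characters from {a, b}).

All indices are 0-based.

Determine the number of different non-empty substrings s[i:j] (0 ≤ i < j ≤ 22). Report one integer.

rank | idx | suffix
   0 |   7 | aaaabbabbabaabb
   1 |   8 | aaabbabbabaabb
   2 |  18 | aabb
   3 |   9 | aabbabbabaabb
   4 |  16 | abaabb
   5 |  19 | abb
   6 |   4 | abbaaaabbabbabaabb
   7 |  13 | abbabaabb
   8 |  10 | abbabbabaabb
   9 |   0 | abbbabbaaaabbabbabaabb
  10 |  21 | b
  11 |   6 | baaaabbabbabaabb
  12 |  17 | baabb
  13 |  15 | babaabb
  14 |   3 | babbaaaabbabbabaabb
  15 |  12 | babbabaabb
  16 |  20 | bb
  17 |   5 | bbaaaabbabbabaabb
  18 |  14 | bbabaabb
  19 |   2 | bbabbaaaabbabbabaabb
  20 |  11 | bbabbabaabb
  21 |   1 | bbbabbaaaabbabbabaabb

SA = [7, 8, 18, 9, 16, 19, 4, 13, 10, 0, 21, 6, 17, 15, 3, 12, 20, 5, 14, 2, 11, 1]
[i] adj suffixes → lcp
  [1] 7/8 → 3 ('aaa')
  [2] 8/18 → 2 ('aa')
  [3] 18/9 → 4 ('aabb')
  [4] 9/16 → 1 ('a')
  [5] 16/19 → 2 ('ab')
  [6] 19/4 → 3 ('abb')
  [7] 4/13 → 4 ('abba')
  [8] 13/10 → 5 ('abbab')
  [9] 10/0 → 3 ('abb')
  [10] 0/21 → 0 ('')
  [11] 21/6 → 1 ('b')
  [12] 6/17 → 3 ('baa')
  [13] 17/15 → 2 ('ba')
  [14] 15/3 → 3 ('bab')
  [15] 3/12 → 5 ('babba')
  [16] 12/20 → 1 ('b')
  [17] 20/5 → 2 ('bb')
  [18] 5/14 → 3 ('bba')
  [19] 14/2 → 4 ('bbab')
  [20] 2/11 → 6 ('bbabba')
  [21] 11/1 → 2 ('bb')

n(n+1)/2 = 22·23/2 = 253
Σ LCP = 0 + 3 + 2 + 4 + 1 + 2 + 3 + 4 + 5 + 3 + 0 + 1 + 3 + 2 + 3 + 5 + 1 + 2 + 3 + 4 + 6 + 2 = 59
distinct = 253 − 59 = 194

194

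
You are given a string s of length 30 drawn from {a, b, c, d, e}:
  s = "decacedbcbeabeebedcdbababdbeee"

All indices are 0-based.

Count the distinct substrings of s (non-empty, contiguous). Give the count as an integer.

427

sorted suffixes:
  #0 SA[0]=21  'ababdbeee'
  #1 SA[1]=23  'abdbeee'
  #2 SA[2]=11  'abeebedcdbababdbeee'
  #3 SA[3]=3  'acedbcbeabeebedcdbababdbeee'
  #4 SA[4]=20  'bababdbeee'
  #5 SA[5]=22  'babdbeee'
  #6 SA[6]=7  'bcbeabeebedcdbababdbeee'
  #7 SA[7]=24  'bdbeee'
  #8 SA[8]=9  'beabeebedcdbababdbeee'
  #9 SA[9]=15  'bedcdbababdbeee'
  #10 SA[10]=12  'beebedcdbababdbeee'
  #11 SA[11]=26  'beee'
  #12 SA[12]=2  'cacedbcbeabeebedcdbababdbeee'
  #13 SA[13]=8  'cbeabeebedcdbababdbeee'
  #14 SA[14]=18  'cdbababdbeee'
  #15 SA[15]=4  'cedbcbeabeebedcdbababdbeee'
  #16 SA[16]=19  'dbababdbeee'
  #17 SA[17]=6  'dbcbeabeebedcdbababdbeee'
  #18 SA[18]=25  'dbeee'
  #19 SA[19]=17  'dcdbababdbeee'
  #20 SA[20]=0  'decacedbcbeabeebedcdbababdbeee'
  #21 SA[21]=29  'e'
  #22 SA[22]=10  'eabeebedcdbababdbeee'
  #23 SA[23]=14  'ebedcdbababdbeee'
  #24 SA[24]=1  'ecacedbcbeabeebedcdbababdbeee'
  #25 SA[25]=5  'edbcbeabeebedcdbababdbeee'
  #26 SA[26]=16  'edcdbababdbeee'
  #27 SA[27]=28  'ee'
  #28 SA[28]=13  'eebedcdbababdbeee'
  #29 SA[29]=27  'eee'

SA = [21, 23, 11, 3, 20, 22, 7, 24, 9, 15, 12, 26, 2, 8, 18, 4, 19, 6, 25, 17, 0, 29, 10, 14, 1, 5, 16, 28, 13, 27]
[i] adj suffixes → lcp
  [1] 21/23 → 2 ('ab')
  [2] 23/11 → 2 ('ab')
  [3] 11/3 → 1 ('a')
  [4] 3/20 → 0 ('')
  [5] 20/22 → 3 ('bab')
  [6] 22/7 → 1 ('b')
  [7] 7/24 → 1 ('b')
  [8] 24/9 → 1 ('b')
  [9] 9/15 → 2 ('be')
  [10] 15/12 → 2 ('be')
  [11] 12/26 → 3 ('bee')
  [12] 26/2 → 0 ('')
  [13] 2/8 → 1 ('c')
  [14] 8/18 → 1 ('c')
  [15] 18/4 → 1 ('c')
  [16] 4/19 → 0 ('')
  [17] 19/6 → 2 ('db')
  [18] 6/25 → 2 ('db')
  [19] 25/17 → 1 ('d')
  [20] 17/0 → 1 ('d')
  [21] 0/29 → 0 ('')
  [22] 29/10 → 1 ('e')
  [23] 10/14 → 1 ('e')
  [24] 14/1 → 1 ('e')
  [25] 1/5 → 1 ('e')
  [26] 5/16 → 2 ('ed')
  [27] 16/28 → 1 ('e')
  [28] 28/13 → 2 ('ee')
  [29] 13/27 → 2 ('ee')

n(n+1)/2 = 30·31/2 = 465
Σ LCP = 0 + 2 + 2 + 1 + 0 + 3 + 1 + 1 + 1 + 2 + 2 + 3 + 0 + 1 + 1 + 1 + 0 + 2 + 2 + 1 + 1 + 0 + 1 + 1 + 1 + 1 + 2 + 1 + 2 + 2 = 38
distinct = 465 − 38 = 427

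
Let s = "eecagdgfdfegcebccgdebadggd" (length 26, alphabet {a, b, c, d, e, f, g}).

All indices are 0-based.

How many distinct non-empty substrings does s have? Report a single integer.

sorted suffixes:
  #0 SA[0]=21  'adggd'
  #1 SA[1]=3  'agdgfdfegcebccgdebadggd'
  #2 SA[2]=20  'badggd'
  #3 SA[3]=14  'bccgdebadggd'
  #4 SA[4]=2  'cagdgfdfegcebccgdebadggd'
  #5 SA[5]=15  'ccgdebadggd'
  #6 SA[6]=12  'cebccgdebadggd'
  #7 SA[7]=16  'cgdebadggd'
  #8 SA[8]=25  'd'
  #9 SA[9]=18  'debadggd'
  #10 SA[10]=8  'dfegcebccgdebadggd'
  #11 SA[11]=5  'dgfdfegcebccgdebadggd'
  #12 SA[12]=22  'dggd'
  #13 SA[13]=19  'ebadggd'
  #14 SA[14]=13  'ebccgdebadggd'
  #15 SA[15]=1  'ecagdgfdfegcebccgdebadggd'
  #16 SA[16]=0  'eecagdgfdfegcebccgdebadggd'
  #17 SA[17]=10  'egcebccgdebadggd'
  #18 SA[18]=7  'fdfegcebccgdebadggd'
  #19 SA[19]=9  'fegcebccgdebadggd'
  #20 SA[20]=11  'gcebccgdebadggd'
  #21 SA[21]=24  'gd'
  #22 SA[22]=17  'gdebadggd'
  #23 SA[23]=4  'gdgfdfegcebccgdebadggd'
  #24 SA[24]=6  'gfdfegcebccgdebadggd'
  #25 SA[25]=23  'ggd'

SA = [21, 3, 20, 14, 2, 15, 12, 16, 25, 18, 8, 5, 22, 19, 13, 1, 0, 10, 7, 9, 11, 24, 17, 4, 6, 23]
[i] adj suffixes → lcp
  [1] 21/3 → 1 ('a')
  [2] 3/20 → 0 ('')
  [3] 20/14 → 1 ('b')
  [4] 14/2 → 0 ('')
  [5] 2/15 → 1 ('c')
  [6] 15/12 → 1 ('c')
  [7] 12/16 → 1 ('c')
  [8] 16/25 → 0 ('')
  [9] 25/18 → 1 ('d')
  [10] 18/8 → 1 ('d')
  [11] 8/5 → 1 ('d')
  [12] 5/22 → 2 ('dg')
  [13] 22/19 → 0 ('')
  [14] 19/13 → 2 ('eb')
  [15] 13/1 → 1 ('e')
  [16] 1/0 → 1 ('e')
  [17] 0/10 → 1 ('e')
  [18] 10/7 → 0 ('')
  [19] 7/9 → 1 ('f')
  [20] 9/11 → 0 ('')
  [21] 11/24 → 1 ('g')
  [22] 24/17 → 2 ('gd')
  [23] 17/4 → 2 ('gd')
  [24] 4/6 → 1 ('g')
  [25] 6/23 → 1 ('g')

n(n+1)/2 = 26·27/2 = 351
Σ LCP = 0 + 1 + 0 + 1 + 0 + 1 + 1 + 1 + 0 + 1 + 1 + 1 + 2 + 0 + 2 + 1 + 1 + 1 + 0 + 1 + 0 + 1 + 2 + 2 + 1 + 1 = 23
distinct = 351 − 23 = 328

328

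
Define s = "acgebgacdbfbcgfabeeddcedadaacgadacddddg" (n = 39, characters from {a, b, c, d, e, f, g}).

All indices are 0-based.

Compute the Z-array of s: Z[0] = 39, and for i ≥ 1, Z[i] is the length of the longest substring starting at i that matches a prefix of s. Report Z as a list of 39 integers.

Z[0]=39
i=1: fresh scan; Z[1]=0
i=2: fresh scan; Z[2]=0
i=3: fresh scan; Z[3]=0
i=4: fresh scan; Z[4]=0
i=5: fresh scan; Z[5]=0
i=6: fresh scan; Z[6]=2 grow→box=[6,8)
i=7: min(r-i=1, Z[1]=0)=0; Z[7]=0
i=8: fresh scan; Z[8]=0
i=9: fresh scan; Z[9]=0
i=10: fresh scan; Z[10]=0
i=11: fresh scan; Z[11]=0
i=12: fresh scan; Z[12]=0
i=13: fresh scan; Z[13]=0
i=14: fresh scan; Z[14]=0
i=15: fresh scan; Z[15]=1 grow→box=[15,16)
i=16: fresh scan; Z[16]=0
i=17: fresh scan; Z[17]=0
i=18: fresh scan; Z[18]=0
i=19: fresh scan; Z[19]=0
i=20: fresh scan; Z[20]=0
i=21: fresh scan; Z[21]=0
i=22: fresh scan; Z[22]=0
i=23: fresh scan; Z[23]=0
i=24: fresh scan; Z[24]=1 grow→box=[24,25)
i=25: fresh scan; Z[25]=0
i=26: fresh scan; Z[26]=1 grow→box=[26,27)
i=27: fresh scan; Z[27]=3 grow→box=[27,30)
i=28: min(r-i=2, Z[1]=0)=0; Z[28]=0
i=29: min(r-i=1, Z[2]=0)=0; Z[29]=0
i=30: fresh scan; Z[30]=1 grow→box=[30,31)
i=31: fresh scan; Z[31]=0
i=32: fresh scan; Z[32]=2 grow→box=[32,34)
i=33: min(r-i=1, Z[1]=0)=0; Z[33]=0
i=34: fresh scan; Z[34]=0
i=35: fresh scan; Z[35]=0
i=36: fresh scan; Z[36]=0
i=37: fresh scan; Z[37]=0
i=38: fresh scan; Z[38]=0

[39, 0, 0, 0, 0, 0, 2, 0, 0, 0, 0, 0, 0, 0, 0, 1, 0, 0, 0, 0, 0, 0, 0, 0, 1, 0, 1, 3, 0, 0, 1, 0, 2, 0, 0, 0, 0, 0, 0]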